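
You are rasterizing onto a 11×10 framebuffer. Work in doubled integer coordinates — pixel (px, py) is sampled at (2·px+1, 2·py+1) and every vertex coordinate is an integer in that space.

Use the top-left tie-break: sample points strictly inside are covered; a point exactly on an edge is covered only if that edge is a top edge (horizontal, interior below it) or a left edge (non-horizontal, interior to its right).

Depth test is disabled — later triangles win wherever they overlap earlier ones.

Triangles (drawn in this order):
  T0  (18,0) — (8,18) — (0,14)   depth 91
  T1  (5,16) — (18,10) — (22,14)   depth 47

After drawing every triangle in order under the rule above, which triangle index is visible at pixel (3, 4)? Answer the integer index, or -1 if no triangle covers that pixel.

T0:
  2·area = 184
  edge (18, 0)→(8, 18): d=(-10,18) right/bottom  bias=-1
  edge (8, 18)→(0, 14): d=(-8,-4) top-left  bias=+0
  edge (0, 14)→(18, 0): d=(18,-14) top-left  bias=+0
    (8,0)@(17, 1): e=[8,172,4] → #
    (9,0)@(19, 1): e=[-28,180,32] → ·
    (7,1)@(15, 3): e=[24,148,12] → #
    (8,1)@(17, 3): e=[-12,156,40] → ·
    (6,2)@(13, 5): e=[40,124,20] → #
    (8,2)@(17, 5): e=[-32,140,76] → ·
    (4,3)@(9, 7): e=[92,92,0] → #  [on edge]
    (5,3)@(11, 7): e=[56,100,28] → #
    (7,3)@(15, 7): e=[-16,116,84] → ·
    (3,4)@(7, 9): e=[108,68,8] → #
    (6,4)@(13, 9): e=[0,92,92] → ·  [on edge]
    (2,5)@(5, 11): e=[124,44,16] → #
  covered (23 px):
    · · · · · · · · # · ·
    · · · · · · · # · · ·
    · · · · · · # # · · ·
    · · · · # # # · · · ·
    · · · # # # · · · · ·
    · · # # # # · · · · ·
    · # # # # · · · · · ·
    · # # # # · · · · · ·
    · · · # · · · · · · ·
    · · · · · · · · · · ·
T1:
  2·area = 76
  edge (5, 16)→(18, 10): d=(13,-6) top-left  bias=+0
  edge (18, 10)→(22, 14): d=(4,4) right/bottom  bias=-1
  edge (22, 14)→(5, 16): d=(-17,2) right/bottom  bias=-1
    (4,0)@(9, 1): e=[-171,0,247] → ·  [on edge]
    (5,1)@(11, 3): e=[-133,0,209] → ·  [on edge]
    (6,2)@(13, 5): e=[-95,0,171] → ·  [on edge]
    (7,3)@(15, 7): e=[-57,0,133] → ·  [on edge]
    (8,4)@(17, 9): e=[-19,0,95] → ·  [on edge]
    (8,5)@(17, 11): e=[7,8,61] → #
    (9,5)@(19, 11): e=[19,0,57] → ·  [on edge]
    (6,6)@(13, 13): e=[9,32,35] → #
    (7,6)@(15, 13): e=[21,24,31] → #
    (9,6)@(19, 13): e=[45,8,23] → #
    (10,6)@(21, 13): e=[57,0,19] → ·  [on edge]
    (4,7)@(9, 15): e=[11,56,9] → #
  covered (8 px):
    · · · · · · · · · · ·
    · · · · · · · · · · ·
    · · · · · · · · · · ·
    · · · · · · · · · · ·
    · · · · · · · · · · ·
    · · · · · · · · # · ·
    · · · · · · # # # # ·
    · · · · # # # · · · ·
    · · · · · · · · · · ·
    · · · · · · · · · · ·

Z-buffer (winner per pixel, '.' = empty):
  . . . . . . . . 0 . .
  . . . . . . . 0 . . .
  . . . . . . 0 0 . . .
  . . . . 0 0 0 . . . .
  . . . 0 0 0 . . . . .
  . . 0 0 0 0 . . 1 . .
  . 0 0 0 0 . 1 1 1 1 .
  . 0 0 0 1 1 1 . . . .
  . . . 0 . . . . . . .
  . . . . . . . . . . .

Answer: 0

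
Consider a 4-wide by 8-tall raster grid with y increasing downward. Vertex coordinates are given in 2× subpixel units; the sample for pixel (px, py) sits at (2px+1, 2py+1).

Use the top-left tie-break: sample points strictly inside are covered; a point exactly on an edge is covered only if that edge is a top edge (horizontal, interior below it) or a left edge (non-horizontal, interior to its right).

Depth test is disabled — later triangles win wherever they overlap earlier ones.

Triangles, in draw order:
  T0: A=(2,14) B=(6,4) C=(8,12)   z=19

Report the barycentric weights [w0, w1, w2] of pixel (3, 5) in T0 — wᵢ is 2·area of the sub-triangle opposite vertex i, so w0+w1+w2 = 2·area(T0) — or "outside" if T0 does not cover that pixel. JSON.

T0:
  2·area = 52
  edge (2, 14)→(6, 4): d=(4,-10) top-left  bias=+0
  edge (6, 4)→(8, 12): d=(2,8) right/bottom  bias=-1
  edge (8, 12)→(2, 14): d=(-6,2) right/bottom  bias=-1
    (2,3)@(5, 7): e=[2,14,36] → #
    (3,3)@(7, 7): e=[22,-2,32] → ·
    (2,4)@(5, 9): e=[10,18,24] → #
    (3,4)@(7, 9): e=[30,2,20] → #
    (2,5)@(5, 11): e=[18,22,12] → #
    (1,6)@(3, 13): e=[6,42,4] → #
    (2,6)@(5, 13): e=[26,26,0] → ·  [on edge]
    (3,6)@(7, 13): e=[46,10,-4] → ·
    (1,7)@(3, 15): e=[14,46,-8] → ·
  covered (6 px):
    · · · ·
    · · · ·
    · · · ·
    · · # ·
    · · # #
    · · # #
    · # · ·
    · · · ·

Final: [6,8,38]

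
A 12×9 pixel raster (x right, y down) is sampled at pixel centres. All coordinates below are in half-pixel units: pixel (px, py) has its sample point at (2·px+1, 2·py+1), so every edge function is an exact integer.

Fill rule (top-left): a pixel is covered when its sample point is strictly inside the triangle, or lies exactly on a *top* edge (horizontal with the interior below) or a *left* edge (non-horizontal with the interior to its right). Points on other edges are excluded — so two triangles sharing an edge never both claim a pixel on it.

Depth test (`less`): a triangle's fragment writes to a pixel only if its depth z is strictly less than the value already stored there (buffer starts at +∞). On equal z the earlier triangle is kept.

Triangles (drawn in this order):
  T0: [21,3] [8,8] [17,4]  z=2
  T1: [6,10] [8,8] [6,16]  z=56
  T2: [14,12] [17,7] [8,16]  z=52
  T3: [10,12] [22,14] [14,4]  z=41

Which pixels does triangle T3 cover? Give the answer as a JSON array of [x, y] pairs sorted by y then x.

T0:
  2·area = 7
  edge (21, 3)→(8, 8): d=(-13,5) right/bottom  bias=-1
  edge (8, 8)→(17, 4): d=(9,-4) top-left  bias=+0
  edge (17, 4)→(21, 3): d=(4,-1) top-left  bias=+0
    (10,1)@(21, 3): e=[0,7,0] → .  [on edge]
    (6,2)@(13, 5): e=[14,-7,0] → .  [on edge]
    (7,2)@(15, 5): e=[4,1,2] → X
    (8,2)@(17, 5): e=[-6,9,4] → .
    (2,3)@(5, 7): e=[28,-21,0] → .  [on edge]
    (7,3)@(15, 7): e=[-22,19,10] → .
  covered (1 px):
    . . . . . . . . . . . .
    . . . . . . . . . . . .
    . . . . . . . X . . . .
    . . . . . . . . . . . .
    . . . . . . . . . . . .
    . . . . . . . . . . . .
    . . . . . . . . . . . .
    . . . . . . . . . . . .
    . . . . . . . . . . . .
T1:
  2·area = 12
  edge (6, 10)→(8, 8): d=(2,-2) top-left  bias=+0
  edge (8, 8)→(6, 16): d=(-2,8) right/bottom  bias=-1
  edge (6, 16)→(6, 10): d=(0,-6) top-left  bias=+0
    (7,0)@(15, 1): e=[0,-42,54] → .  [on edge]
    (6,1)@(13, 3): e=[0,-30,42] → .  [on edge]
    (5,2)@(11, 5): e=[0,-18,30] → .  [on edge]
    (4,3)@(9, 7): e=[0,-6,18] → .  [on edge]
    (3,4)@(7, 9): e=[0,6,6] → X  [on edge]
    (4,4)@(9, 9): e=[4,-10,18] → .
    (2,5)@(5, 11): e=[0,18,-6] → .  [on edge]
    (3,5)@(7, 11): e=[4,2,6] → X
    (4,5)@(9, 11): e=[8,-14,18] → .
    (1,6)@(3, 13): e=[0,30,-18] → .  [on edge]
    (3,6)@(7, 13): e=[8,-2,6] → .
    (0,7)@(1, 15): e=[0,42,-30] → .  [on edge]
  covered (2 px):
    . . . . . . . . . . . .
    . . . . . . . . . . . .
    . . . . . . . . . . . .
    . . . . . . . . . . . .
    . . . X . . . . . . . .
    . . . X . . . . . . . .
    . . . . . . . . . . . .
    . . . . . . . . . . . .
    . . . . . . . . . . . .
T2:
  2·area = 18  (B↔C swapped to make it positive)
  edge (14, 12)→(8, 16): d=(-6,4) right/bottom  bias=-1
  edge (8, 16)→(17, 7): d=(9,-9) top-left  bias=+0
  edge (17, 7)→(14, 12): d=(-3,5) right/bottom  bias=-1
    (11,0)@(23, 1): e=[30,0,-12] → .  [on edge]
    (10,1)@(21, 3): e=[26,0,-8] → .  [on edge]
    (9,2)@(19, 5): e=[22,0,-4] → .  [on edge]
    (8,3)@(17, 7): e=[18,0,0] → .  [on edge]
    (7,4)@(15, 9): e=[14,0,4] → X  [on edge]
    (8,4)@(17, 9): e=[6,18,-6] → .
    (6,5)@(13, 11): e=[10,0,8] → X  [on edge]
    (7,5)@(15, 11): e=[2,18,-2] → .
    (5,6)@(11, 13): e=[6,0,12] → X  [on edge]
    (6,6)@(13, 13): e=[-2,18,2] → .
    (4,7)@(9, 15): e=[2,0,16] → X  [on edge]
    (5,7)@(11, 15): e=[-6,18,6] → .
    (3,8)@(7, 17): e=[-2,0,20] → .  [on edge]
    (5,8)@(11, 17): e=[-18,36,0] → .  [on edge]
  covered (4 px):
    . . . . . . . . . . . .
    . . . . . . . . . . . .
    . . . . . . . . . . . .
    . . . . . . . . . . . .
    . . . . . . . X . . . .
    . . . . . . X . . . . .
    . . . . . X . . . . . .
    . . . . X . . . . . . .
    . . . . . . . . . . . .
T3:
  2·area = 104  (B↔C swapped to make it positive)
  edge (10, 12)→(14, 4): d=(4,-8) top-left  bias=+0
  edge (14, 4)→(22, 14): d=(8,10) right/bottom  bias=-1
  edge (22, 14)→(10, 12): d=(-12,-2) top-left  bias=+0
    (6,3)@(13, 7): e=[4,34,66] → X
    (7,3)@(15, 7): e=[20,14,70] → X
    (8,3)@(17, 7): e=[36,-6,74] → .
    (6,4)@(13, 9): e=[12,50,42] → X
    (8,4)@(17, 9): e=[44,10,50] → X
    (9,4)@(19, 9): e=[60,-10,54] → .
    (5,5)@(11, 11): e=[4,86,14] → X
    (9,5)@(19, 11): e=[68,6,30] → X
    (10,5)@(21, 11): e=[84,-14,34] → .
    (5,6)@(11, 13): e=[12,102,-10] → .
    (6,6)@(13, 13): e=[28,82,-6] → .
    (7,6)@(15, 13): e=[44,62,-2] → .
  covered (13 px):
    . . . . . . . . . . . .
    . . . . . . . . . . . .
    . . . . . . . . . . . .
    . . . . . . X X . . . .
    . . . . . . X X X . . .
    . . . . . X X X X X . .
    . . . . . . . . X X X .
    . . . . . . . . . . . .
    . . . . . . . . . . . .

Result: [[6,3],[7,3],[6,4],[7,4],[8,4],[5,5],[6,5],[7,5],[8,5],[9,5],[8,6],[9,6],[10,6]]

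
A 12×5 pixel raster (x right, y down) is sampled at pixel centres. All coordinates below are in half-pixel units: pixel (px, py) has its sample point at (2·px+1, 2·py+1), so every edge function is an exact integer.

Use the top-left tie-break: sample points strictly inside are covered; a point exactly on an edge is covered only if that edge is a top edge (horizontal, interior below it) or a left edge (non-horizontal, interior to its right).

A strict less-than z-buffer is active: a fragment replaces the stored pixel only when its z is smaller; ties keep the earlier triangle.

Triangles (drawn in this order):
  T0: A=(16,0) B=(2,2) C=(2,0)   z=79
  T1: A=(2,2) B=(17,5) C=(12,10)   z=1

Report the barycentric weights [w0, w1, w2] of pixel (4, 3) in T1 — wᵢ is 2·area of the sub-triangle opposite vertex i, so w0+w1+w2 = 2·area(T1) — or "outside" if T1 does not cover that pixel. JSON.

T0:
  2·area = 28
  edge (16, 0)→(2, 2): d=(-14,2) right/bottom  bias=-1
  edge (2, 2)→(2, 0): d=(0,-2) top-left  bias=+0
  edge (2, 0)→(16, 0): d=(14,0) top-left  bias=+0
    (1,0)@(3, 1): e=[12,2,14] → █
    (2,0)@(5, 1): e=[8,6,14] → █
    (3,0)@(7, 1): e=[4,10,14] → █
    (4,0)@(9, 1): e=[0,14,14] → ·  [on edge]
    (1,1)@(3, 3): e=[-16,2,42] → ·
    (2,1)@(5, 3): e=[-20,6,42] → ·
    (3,1)@(7, 3): e=[-24,10,42] → ·
  covered (3 px):
    · █ █ █ · · · · · · · ·
    · · · · · · · · · · · ·
    · · · · · · · · · · · ·
    · · · · · · · · · · · ·
    · · · · · · · · · · · ·
T1:
  2·area = 90
  edge (2, 2)→(17, 5): d=(15,3) right/bottom  bias=-1
  edge (17, 5)→(12, 10): d=(-5,5) right/bottom  bias=-1
  edge (12, 10)→(2, 2): d=(-10,-8) top-left  bias=+0
    (10,0)@(21, 1): e=[-72,0,162] → ·  [on edge]
    (2,1)@(5, 3): e=[6,70,14] → █
    (3,1)@(7, 3): e=[0,60,30] → ·  [on edge]
    (9,1)@(19, 3): e=[-36,0,126] → ·  [on edge]
    (2,2)@(5, 5): e=[36,60,-6] → ·
    (3,2)@(7, 5): e=[30,50,10] → █
    (4,2)@(9, 5): e=[24,40,26] → █
    (5,2)@(11, 5): e=[18,30,42] → █
    (6,2)@(13, 5): e=[12,20,58] → █
    (7,2)@(15, 5): e=[6,10,74] → █
    (8,2)@(17, 5): e=[0,0,90] → ·  [on edge]
    (3,3)@(7, 7): e=[60,40,-10] → ·
    (7,3)@(15, 7): e=[36,0,54] → ·  [on edge]
    (6,4)@(13, 9): e=[72,0,18] → ·  [on edge]
  covered (10 px):
    · · · · · · · · · · · ·
    · · █ · · · · · · · · ·
    · · · █ █ █ █ █ · · · ·
    · · · · █ █ █ · · · · ·
    · · · · · █ · · · · · ·

Answer: [30,6,54]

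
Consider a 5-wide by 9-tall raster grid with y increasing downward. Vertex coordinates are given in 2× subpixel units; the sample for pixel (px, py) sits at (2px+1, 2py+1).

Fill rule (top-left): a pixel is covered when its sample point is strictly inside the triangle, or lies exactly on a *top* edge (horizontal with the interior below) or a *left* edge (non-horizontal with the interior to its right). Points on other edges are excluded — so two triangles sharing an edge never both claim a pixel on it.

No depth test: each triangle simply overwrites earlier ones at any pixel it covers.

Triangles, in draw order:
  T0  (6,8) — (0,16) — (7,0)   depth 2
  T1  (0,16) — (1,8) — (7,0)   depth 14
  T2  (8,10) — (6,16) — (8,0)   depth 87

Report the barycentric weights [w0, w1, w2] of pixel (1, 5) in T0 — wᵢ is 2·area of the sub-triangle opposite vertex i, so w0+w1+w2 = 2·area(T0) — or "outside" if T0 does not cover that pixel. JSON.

T0:
  2·area = 40
  edge (6, 8)→(0, 16): d=(-6,8) right/bottom  bias=-1
  edge (0, 16)→(7, 0): d=(7,-16) top-left  bias=+0
  edge (7, 0)→(6, 8): d=(-1,8) right/bottom  bias=-1
    (2,2)@(5, 5): e=[26,3,11] → X
    (3,2)@(7, 5): e=[10,35,-5] → .
    (2,3)@(5, 7): e=[14,17,9] → X
    (3,3)@(7, 7): e=[-2,49,-7] → .
    (2,4)@(5, 9): e=[2,31,7] → X
    (3,4)@(7, 9): e=[-14,63,-9] → .
    (1,5)@(3, 11): e=[6,13,21] → X
    (2,5)@(5, 11): e=[-10,45,5] → .
    (1,6)@(3, 13): e=[-6,27,19] → .
  covered (4 px):
    . . . . .
    . . . . .
    . . X . .
    . . X . .
    . . X . .
    . X . . .
    . . . . .
    . . . . .
    . . . . .
T1:
  2·area = 40
  edge (0, 16)→(1, 8): d=(1,-8) top-left  bias=+0
  edge (1, 8)→(7, 0): d=(6,-8) top-left  bias=+0
  edge (7, 0)→(0, 16): d=(-7,16) right/bottom  bias=-1
    (2,1)@(5, 3): e=[27,2,11] → X
    (3,1)@(7, 3): e=[43,18,-21] → .
    (2,2)@(5, 5): e=[29,14,-3] → .
    (1,3)@(3, 7): e=[15,10,15] → X
    (2,3)@(5, 7): e=[31,26,-17] → .
    (0,4)@(1, 9): e=[1,6,33] → X
    (2,4)@(5, 9): e=[33,38,-31] → .
    (0,5)@(1, 11): e=[3,18,19] → X
    (1,5)@(3, 11): e=[19,34,-13] → .
    (0,6)@(1, 13): e=[5,30,5] → X
    (1,6)@(3, 13): e=[21,46,-27] → .
    (0,7)@(1, 15): e=[7,42,-9] → .
  covered (6 px):
    . . . . .
    . . X . .
    . . . . .
    . X . . .
    X X . . .
    X . . . .
    X . . . .
    . . . . .
    . . . . .
T2:
  2·area = 20
  edge (8, 10)→(6, 16): d=(-2,6) right/bottom  bias=-1
  edge (6, 16)→(8, 0): d=(2,-16) top-left  bias=+0
  edge (8, 0)→(8, 10): d=(0,10) right/bottom  bias=-1
    (4,3)@(9, 7): e=[0,30,-10] → .  [on edge]
    (3,4)@(7, 9): e=[8,2,10] → X
    (4,4)@(9, 9): e=[-4,34,-10] → .
    (3,5)@(7, 11): e=[4,6,10] → X
    (4,5)@(9, 11): e=[-8,38,-10] → .
    (3,6)@(7, 13): e=[0,10,10] → .  [on edge]
  covered (2 px):
    . . . . .
    . . . . .
    . . . . .
    . . . . .
    . . . X .
    . . . X .
    . . . . .
    . . . . .
    . . . . .

Final: [13,21,6]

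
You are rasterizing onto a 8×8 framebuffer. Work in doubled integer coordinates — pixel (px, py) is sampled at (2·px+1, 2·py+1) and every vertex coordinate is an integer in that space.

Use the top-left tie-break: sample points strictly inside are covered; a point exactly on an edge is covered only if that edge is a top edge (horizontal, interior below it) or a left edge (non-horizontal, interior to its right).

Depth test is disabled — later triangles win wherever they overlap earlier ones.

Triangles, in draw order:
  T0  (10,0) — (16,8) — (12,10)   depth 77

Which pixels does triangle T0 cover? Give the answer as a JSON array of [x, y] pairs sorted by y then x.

T0:
  2·area = 44
  edge (10, 0)→(16, 8): d=(6,8) right/bottom  bias=-1
  edge (16, 8)→(12, 10): d=(-4,2) right/bottom  bias=-1
  edge (12, 10)→(10, 0): d=(-2,-10) top-left  bias=+0
    (5,1)@(11, 3): e=[10,30,4] → █
    (6,1)@(13, 3): e=[-6,26,24] → ·
    (5,2)@(11, 5): e=[22,22,0] → █  [on edge]
    (6,2)@(13, 5): e=[6,18,20] → █
    (7,2)@(15, 5): e=[-10,14,40] → ·
    (5,3)@(11, 7): e=[34,14,-4] → ·
    (6,3)@(13, 7): e=[18,10,16] → █
    (7,3)@(15, 7): e=[2,6,36] → █
    (6,4)@(13, 9): e=[30,2,12] → █
    (7,4)@(15, 9): e=[14,-2,32] → ·
    (6,5)@(13, 11): e=[42,-6,8] → ·
    (6,7)@(13, 15): e=[66,-22,0] → ·  [on edge]
  covered (6 px):
    · · · · · · · ·
    · · · · · █ · ·
    · · · · · █ █ ·
    · · · · · · █ █
    · · · · · · █ ·
    · · · · · · · ·
    · · · · · · · ·
    · · · · · · · ·

Final: [[5,1],[5,2],[6,2],[6,3],[7,3],[6,4]]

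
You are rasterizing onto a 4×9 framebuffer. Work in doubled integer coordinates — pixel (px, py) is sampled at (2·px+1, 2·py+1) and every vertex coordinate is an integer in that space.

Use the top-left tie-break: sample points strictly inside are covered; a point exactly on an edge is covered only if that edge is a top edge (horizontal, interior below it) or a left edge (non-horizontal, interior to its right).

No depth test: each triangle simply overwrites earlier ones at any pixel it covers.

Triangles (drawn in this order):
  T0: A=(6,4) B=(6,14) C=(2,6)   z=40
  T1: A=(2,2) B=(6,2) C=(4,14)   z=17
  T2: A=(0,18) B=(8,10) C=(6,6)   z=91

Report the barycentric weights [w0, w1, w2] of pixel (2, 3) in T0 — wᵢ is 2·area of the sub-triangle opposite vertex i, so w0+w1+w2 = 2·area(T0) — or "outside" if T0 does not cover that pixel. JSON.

T0:
  2·area = 40
  edge (6, 4)→(6, 14): d=(0,10) right/bottom  bias=-1
  edge (6, 14)→(2, 6): d=(-4,-8) top-left  bias=+0
  edge (2, 6)→(6, 4): d=(4,-2) top-left  bias=+0
    (2,2)@(5, 5): e=[10,28,2] → █
    (3,2)@(7, 5): e=[-10,44,6] → ·
    (1,3)@(3, 7): e=[30,4,6] → █
    (3,3)@(7, 7): e=[-10,36,14] → ·
    (1,4)@(3, 9): e=[30,-4,14] → ·
    (2,4)@(5, 9): e=[10,12,18] → █
    (3,4)@(7, 9): e=[-10,28,22] → ·
    (2,5)@(5, 11): e=[10,4,26] → █
    (3,5)@(7, 11): e=[-10,20,30] → ·
    (2,6)@(5, 13): e=[10,-4,34] → ·
  covered (5 px):
    · · · ·
    · · · ·
    · · █ ·
    · █ █ ·
    · · █ ·
    · · █ ·
    · · · ·
    · · · ·
    · · · ·
T1:
  2·area = 48
  edge (2, 2)→(6, 2): d=(4,0) top-left  bias=+0
  edge (6, 2)→(4, 14): d=(-2,12) right/bottom  bias=-1
  edge (4, 14)→(2, 2): d=(-2,-12) top-left  bias=+0
    (1,1)@(3, 3): e=[4,34,10] → █
    (2,1)@(5, 3): e=[4,10,34] → █
    (3,1)@(7, 3): e=[4,-14,58] → ·
    (1,2)@(3, 5): e=[12,30,6] → █
    (3,2)@(7, 5): e=[12,-18,54] → ·
    (1,3)@(3, 7): e=[20,26,2] → █
    (3,3)@(7, 7): e=[20,-22,50] → ·
    (1,4)@(3, 9): e=[28,22,-2] → ·
    (2,4)@(5, 9): e=[28,-2,22] → ·
  covered (6 px):
    · · · ·
    · █ █ ·
    · █ █ ·
    · █ █ ·
    · · · ·
    · · · ·
    · · · ·
    · · · ·
    · · · ·
T2:
  2·area = 48  (B↔C swapped to make it positive)
  edge (0, 18)→(6, 6): d=(6,-12) top-left  bias=+0
  edge (6, 6)→(8, 10): d=(2,4) right/bottom  bias=-1
  edge (8, 10)→(0, 18): d=(-8,8) right/bottom  bias=-1
    (2,4)@(5, 9): e=[6,10,32] → █
    (3,4)@(7, 9): e=[30,2,16] → █
    (2,5)@(5, 11): e=[18,14,16] → █
    (3,5)@(7, 11): e=[42,6,0] → ·  [on edge]
    (1,6)@(3, 13): e=[6,26,16] → █
    (2,6)@(5, 13): e=[30,18,0] → ·  [on edge]
    (1,7)@(3, 15): e=[18,30,0] → ·  [on edge]
    (0,8)@(1, 17): e=[6,42,0] → ·  [on edge]
  covered (4 px):
    · · · ·
    · · · ·
    · · · ·
    · · · ·
    · · █ █
    · · █ ·
    · █ · ·
    · · · ·
    · · · ·

Result: [20,10,10]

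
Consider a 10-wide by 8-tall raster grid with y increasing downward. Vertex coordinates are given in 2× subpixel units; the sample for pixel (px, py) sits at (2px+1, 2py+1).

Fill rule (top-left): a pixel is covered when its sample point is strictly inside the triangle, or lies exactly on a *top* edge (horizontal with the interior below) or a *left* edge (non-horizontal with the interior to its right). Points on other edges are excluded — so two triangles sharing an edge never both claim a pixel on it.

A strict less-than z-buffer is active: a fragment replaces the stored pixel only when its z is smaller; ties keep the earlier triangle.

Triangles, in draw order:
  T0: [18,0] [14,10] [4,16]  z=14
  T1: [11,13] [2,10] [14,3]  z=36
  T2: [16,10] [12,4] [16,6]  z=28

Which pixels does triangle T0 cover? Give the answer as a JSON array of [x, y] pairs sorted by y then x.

T0:
  2·area = 76
  edge (18, 0)→(14, 10): d=(-4,10) right/bottom  bias=-1
  edge (14, 10)→(4, 16): d=(-10,6) right/bottom  bias=-1
  edge (4, 16)→(18, 0): d=(14,-16) top-left  bias=+0
    (7,2)@(15, 5): e=[10,44,22] → #
    (8,2)@(17, 5): e=[-10,32,54] → ·
    (6,3)@(13, 7): e=[22,36,18] → #
    (8,3)@(17, 7): e=[-18,12,82] → ·
    (9,3)@(19, 7): e=[-38,0,114] → ·  [on edge]
    (5,4)@(11, 9): e=[34,28,14] → #
    (7,4)@(15, 9): e=[-6,4,78] → ·
    (4,5)@(9, 11): e=[46,20,10] → #
    (6,5)@(13, 11): e=[6,-4,74] → ·
    (3,6)@(7, 13): e=[58,12,6] → #
    (4,6)@(9, 13): e=[38,0,38] → ·  [on edge]
    (5,6)@(11, 13): e=[18,-12,70] → ·
  covered (9 px):
    · · · · · · · · · ·
    · · · · · · · · · ·
    · · · · · · · # · ·
    · · · · · · # # · ·
    · · · · · # # · · ·
    · · · · # # · · · ·
    · · · # · · · · · ·
    · · # · · · · · · ·
T1:
  2·area = 99
  edge (11, 13)→(2, 10): d=(-9,-3) top-left  bias=+0
  edge (2, 10)→(14, 3): d=(12,-7) top-left  bias=+0
  edge (14, 3)→(11, 13): d=(-3,10) right/bottom  bias=-1
    (5,2)@(11, 5): e=[72,3,24] → #
    (6,2)@(13, 5): e=[78,17,4] → #
    (7,2)@(15, 5): e=[84,31,-16] → ·
    (4,3)@(9, 7): e=[48,13,38] → #
    (6,3)@(13, 7): e=[60,41,-2] → ·
    (2,4)@(5, 9): e=[18,9,72] → #
    (3,4)@(7, 9): e=[24,23,52] → #
    (6,4)@(13, 9): e=[42,65,-8] → ·
    (2,5)@(5, 11): e=[0,33,66] → #  [on edge]
    (6,5)@(13, 11): e=[24,89,-14] → ·
    (2,6)@(5, 13): e=[-18,57,60] → ·
    (3,6)@(7, 13): e=[-12,71,40] → ·
    (5,6)@(11, 13): e=[0,99,0] → ·  [on edge]
    (8,7)@(17, 15): e=[0,165,-66] → ·  [on edge]
  covered (12 px):
    · · · · · · · · · ·
    · · · · · · · · · ·
    · · · · · # # · · ·
    · · · · # # · · · ·
    · · # # # # · · · ·
    · · # # # # · · · ·
    · · · · · · · · · ·
    · · · · · · · · · ·
T2:
  2·area = 16
  edge (16, 10)→(12, 4): d=(-4,-6) top-left  bias=+0
  edge (12, 4)→(16, 6): d=(4,2) right/bottom  bias=-1
  edge (16, 6)→(16, 10): d=(0,4) right/bottom  bias=-1
    (6,2)@(13, 5): e=[2,2,12] → #
    (7,2)@(15, 5): e=[14,-2,4] → ·
    (6,3)@(13, 7): e=[-6,10,12] → ·
    (7,3)@(15, 7): e=[6,6,4] → #
    (8,3)@(17, 7): e=[18,2,-4] → ·
    (7,4)@(15, 9): e=[-2,14,4] → ·
  covered (2 px):
    · · · · · · · · · ·
    · · · · · · · · · ·
    · · · · · · # · · ·
    · · · · · · · # · ·
    · · · · · · · · · ·
    · · · · · · · · · ·
    · · · · · · · · · ·
    · · · · · · · · · ·

Result: [[7,2],[6,3],[7,3],[5,4],[6,4],[4,5],[5,5],[3,6],[2,7]]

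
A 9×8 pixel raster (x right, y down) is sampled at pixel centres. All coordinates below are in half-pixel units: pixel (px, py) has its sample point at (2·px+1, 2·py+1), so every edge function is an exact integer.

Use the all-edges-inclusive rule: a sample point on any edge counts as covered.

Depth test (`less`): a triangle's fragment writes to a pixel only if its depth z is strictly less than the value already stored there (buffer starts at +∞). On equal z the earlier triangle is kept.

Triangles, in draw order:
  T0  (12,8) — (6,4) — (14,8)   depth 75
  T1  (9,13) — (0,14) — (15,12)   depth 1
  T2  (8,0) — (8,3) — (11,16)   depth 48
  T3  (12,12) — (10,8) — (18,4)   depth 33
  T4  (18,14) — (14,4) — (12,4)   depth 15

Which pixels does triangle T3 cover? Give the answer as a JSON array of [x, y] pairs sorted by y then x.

T0:
  2·area = 8
  edge (12, 8)→(6, 4): d=(-6,-4) inclusive
  edge (6, 4)→(14, 8): d=(8,4) inclusive
  edge (14, 8)→(12, 8): d=(-2,0) inclusive
    (5,3)@(11, 7): e=[2,4,2] → X
    (6,3)@(13, 7): e=[10,-4,2] → .
    (5,4)@(11, 9): e=[-10,20,-2] → .
  covered (1 px):
    . . . . . . . . .
    . . . . . . . . .
    . . . . . . . . .
    . . . . . X . . .
    . . . . . . . . .
    . . . . . . . . .
    . . . . . . . . .
    . . . . . . . . .
T1:
  2·area = 3
  edge (9, 13)→(0, 14): d=(-9,1) inclusive
  edge (0, 14)→(15, 12): d=(15,-2) inclusive
  edge (15, 12)→(9, 13): d=(-6,1) inclusive
    (4,6)@(9, 13): e=[0,3,0] → X  [on edge]
    (5,6)@(11, 13): e=[-2,7,-2] → .
    (4,7)@(9, 15): e=[-18,33,-12] → .
  covered (1 px):
    . . . . . . . . .
    . . . . . . . . .
    . . . . . . . . .
    . . . . . . . . .
    . . . . . . . . .
    . . . . . . . . .
    . . . . X . . . .
    . . . . . . . . .
T2:
  2·area = 9  (B↔C swapped to make it positive)
  edge (8, 0)→(11, 16): d=(3,16) inclusive
  edge (11, 16)→(8, 3): d=(-3,-13) inclusive
  edge (8, 3)→(8, 0): d=(0,-3) inclusive
    (4,3)@(9, 7): e=[5,1,3] → X
    (5,3)@(11, 7): e=[-27,27,9] → .
    (4,4)@(9, 9): e=[11,-5,3] → .
  covered (1 px):
    . . . . . . . . .
    . . . . . . . . .
    . . . . . . . . .
    . . . . X . . . .
    . . . . . . . . .
    . . . . . . . . .
    . . . . . . . . .
    . . . . . . . . .
T3:
  2·area = 40
  edge (12, 12)→(10, 8): d=(-2,-4) inclusive
  edge (10, 8)→(18, 4): d=(8,-4) inclusive
  edge (18, 4)→(12, 12): d=(-6,8) inclusive
    (8,2)@(17, 5): e=[34,4,2] → X
    (6,3)@(13, 7): e=[14,4,22] → X
    (7,3)@(15, 7): e=[22,12,6] → X
    (8,3)@(17, 7): e=[30,20,-10] → .
    (5,4)@(11, 9): e=[2,12,26] → X
    (7,4)@(15, 9): e=[18,28,-6] → .
    (5,5)@(11, 11): e=[-2,28,14] → .
    (6,5)@(13, 11): e=[6,36,-2] → .
  covered (5 px):
    . . . . . . . . .
    . . . . . . . . .
    . . . . . . . . X
    . . . . . . X X .
    . . . . . X X . .
    . . . . . . . . .
    . . . . . . . . .
    . . . . . . . . .
T4:
  2·area = 20  (B↔C swapped to make it positive)
  edge (18, 14)→(12, 4): d=(-6,-10) inclusive
  edge (12, 4)→(14, 4): d=(2,0) inclusive
  edge (14, 4)→(18, 14): d=(4,10) inclusive
    (6,2)@(13, 5): e=[4,2,14] → X
    (7,2)@(15, 5): e=[24,2,-6] → .
    (6,3)@(13, 7): e=[-8,6,22] → .
    (7,3)@(15, 7): e=[12,6,2] → X
    (8,3)@(17, 7): e=[32,6,-18] → .
    (7,4)@(15, 9): e=[0,10,10] → X  [on edge]
    (8,4)@(17, 9): e=[20,10,-10] → .
    (7,5)@(15, 11): e=[-12,14,18] → .
  covered (3 px):
    . . . . . . . . .
    . . . . . . . . .
    . . . . . . X . .
    . . . . . . . X .
    . . . . . . . X .
    . . . . . . . . .
    . . . . . . . . .
    . . . . . . . . .

Answer: [[8,2],[6,3],[7,3],[5,4],[6,4]]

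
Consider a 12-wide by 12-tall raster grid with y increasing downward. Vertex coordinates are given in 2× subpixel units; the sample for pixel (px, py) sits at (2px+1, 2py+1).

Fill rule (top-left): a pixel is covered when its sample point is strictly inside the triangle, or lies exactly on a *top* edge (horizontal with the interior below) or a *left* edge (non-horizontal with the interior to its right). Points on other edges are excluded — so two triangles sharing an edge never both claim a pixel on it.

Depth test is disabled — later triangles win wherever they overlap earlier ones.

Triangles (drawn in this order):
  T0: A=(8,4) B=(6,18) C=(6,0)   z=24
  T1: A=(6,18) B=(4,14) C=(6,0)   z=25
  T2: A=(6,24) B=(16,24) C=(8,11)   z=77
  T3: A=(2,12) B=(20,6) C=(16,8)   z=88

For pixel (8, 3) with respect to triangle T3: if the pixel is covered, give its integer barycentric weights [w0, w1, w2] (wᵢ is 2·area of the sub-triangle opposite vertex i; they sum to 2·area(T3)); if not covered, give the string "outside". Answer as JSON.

T0:
  2·area = 36
  edge (8, 4)→(6, 18): d=(-2,14) right/bottom  bias=-1
  edge (6, 18)→(6, 0): d=(0,-18) top-left  bias=+0
  edge (6, 0)→(8, 4): d=(2,4) right/bottom  bias=-1
    (3,1)@(7, 3): e=[16,18,2] → #
    (4,1)@(9, 3): e=[-12,54,-6] → ·
    (3,2)@(7, 5): e=[12,18,6] → #
    (4,2)@(9, 5): e=[-16,54,-2] → ·
    (3,3)@(7, 7): e=[8,18,10] → #
    (4,3)@(9, 7): e=[-20,54,2] → ·
    (3,4)@(7, 9): e=[4,18,14] → #
    (4,4)@(9, 9): e=[-24,54,6] → ·
    (3,5)@(7, 11): e=[0,18,18] → ·  [on edge]
  covered (4 px):
    · · · · · · · · · · · ·
    · · · # · · · · · · · ·
    · · · # · · · · · · · ·
    · · · # · · · · · · · ·
    · · · # · · · · · · · ·
    · · · · · · · · · · · ·
    · · · · · · · · · · · ·
    · · · · · · · · · · · ·
    · · · · · · · · · · · ·
    · · · · · · · · · · · ·
    · · · · · · · · · · · ·
    · · · · · · · · · · · ·
T1:
  2·area = 36
  edge (6, 18)→(4, 14): d=(-2,-4) top-left  bias=+0
  edge (4, 14)→(6, 0): d=(2,-14) top-left  bias=+0
  edge (6, 0)→(6, 18): d=(0,18) right/bottom  bias=-1
    (2,3)@(5, 7): e=[18,0,18] → #  [on edge]
    (3,3)@(7, 7): e=[26,28,-18] → ·
    (2,4)@(5, 9): e=[14,4,18] → #
    (3,4)@(7, 9): e=[22,32,-18] → ·
    (2,5)@(5, 11): e=[10,8,18] → #
    (3,5)@(7, 11): e=[18,36,-18] → ·
    (2,6)@(5, 13): e=[6,12,18] → #
    (3,6)@(7, 13): e=[14,40,-18] → ·
    (2,7)@(5, 15): e=[2,16,18] → #
    (3,7)@(7, 15): e=[10,44,-18] → ·
    (2,8)@(5, 17): e=[-2,20,18] → ·
    (1,10)@(3, 21): e=[-18,0,54] → ·  [on edge]
  covered (5 px):
    · · · · · · · · · · · ·
    · · · · · · · · · · · ·
    · · · · · · · · · · · ·
    · · # · · · · · · · · ·
    · · # · · · · · · · · ·
    · · # · · · · · · · · ·
    · · # · · · · · · · · ·
    · · # · · · · · · · · ·
    · · · · · · · · · · · ·
    · · · · · · · · · · · ·
    · · · · · · · · · · · ·
    · · · · · · · · · · · ·
T2:
  2·area = 130  (B↔C swapped to make it positive)
  edge (6, 24)→(8, 11): d=(2,-13) top-left  bias=+0
  edge (8, 11)→(16, 24): d=(8,13) right/bottom  bias=-1
  edge (16, 24)→(6, 24): d=(-10,0) right/bottom  bias=-1
    (4,6)@(9, 13): e=[17,3,110] → #
    (5,6)@(11, 13): e=[43,-23,110] → ·
    (4,7)@(9, 15): e=[21,19,90] → #
    (5,7)@(11, 15): e=[47,-7,90] → ·
    (4,8)@(9, 17): e=[25,35,70] → #
    (5,8)@(11, 17): e=[51,9,70] → #
    (6,8)@(13, 17): e=[77,-17,70] → ·
    (3,9)@(7, 19): e=[3,77,50] → #
    (6,9)@(13, 19): e=[81,-1,50] → ·
    (3,10)@(7, 21): e=[7,93,30] → #
    (6,10)@(13, 21): e=[85,15,30] → #
    (7,10)@(15, 21): e=[111,-11,30] → ·
  covered (16 px):
    · · · · · · · · · · · ·
    · · · · · · · · · · · ·
    · · · · · · · · · · · ·
    · · · · · · · · · · · ·
    · · · · · · · · · · · ·
    · · · · · · · · · · · ·
    · · · · # · · · · · · ·
    · · · · # · · · · · · ·
    · · · · # # · · · · · ·
    · · · # # # · · · · · ·
    · · · # # # # · · · · ·
    · · · # # # # # · · · ·
T3:
  2·area = 12
  edge (2, 12)→(20, 6): d=(18,-6) top-left  bias=+0
  edge (20, 6)→(16, 8): d=(-4,2) right/bottom  bias=-1
  edge (16, 8)→(2, 12): d=(-14,4) right/bottom  bias=-1
    (11,2)@(23, 5): e=[0,-2,14] → ·  [on edge]
    (8,3)@(17, 7): e=[0,2,10] → #  [on edge]
    (9,3)@(19, 7): e=[12,-2,2] → ·
    (5,4)@(11, 9): e=[0,6,6] → #  [on edge]
    (6,4)@(13, 9): e=[12,2,-2] → ·
    (8,4)@(17, 9): e=[36,-6,-18] → ·
    (2,5)@(5, 11): e=[0,10,2] → #  [on edge]
    (3,5)@(7, 11): e=[12,6,-6] → ·
    (5,5)@(11, 11): e=[36,-2,-22] → ·
    (2,6)@(5, 13): e=[36,2,-26] → ·
  covered (3 px):
    · · · · · · · · · · · ·
    · · · · · · · · · · · ·
    · · · · · · · · · · · ·
    · · · · · · · · # · · ·
    · · · · · # · · · · · ·
    · · # · · · · · · · · ·
    · · · · · · · · · · · ·
    · · · · · · · · · · · ·
    · · · · · · · · · · · ·
    · · · · · · · · · · · ·
    · · · · · · · · · · · ·
    · · · · · · · · · · · ·

Final: [2,10,0]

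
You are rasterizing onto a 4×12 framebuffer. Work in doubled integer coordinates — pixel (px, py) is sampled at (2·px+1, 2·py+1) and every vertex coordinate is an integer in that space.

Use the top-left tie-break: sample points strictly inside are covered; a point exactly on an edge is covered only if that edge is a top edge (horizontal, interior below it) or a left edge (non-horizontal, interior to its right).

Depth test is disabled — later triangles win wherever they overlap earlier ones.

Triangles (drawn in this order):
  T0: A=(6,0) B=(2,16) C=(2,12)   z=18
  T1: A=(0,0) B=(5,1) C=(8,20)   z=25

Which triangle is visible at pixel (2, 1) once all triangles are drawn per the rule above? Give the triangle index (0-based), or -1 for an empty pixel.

T0:
  2·area = 16
  edge (6, 0)→(2, 16): d=(-4,16) right/bottom  bias=-1
  edge (2, 16)→(2, 12): d=(0,-4) top-left  bias=+0
  edge (2, 12)→(6, 0): d=(4,-12) top-left  bias=+0
    (2,1)@(5, 3): e=[4,12,0] → X  [on edge]
    (3,1)@(7, 3): e=[-28,20,24] → .
    (2,2)@(5, 5): e=[-4,12,8] → .
    (1,4)@(3, 9): e=[12,4,0] → X  [on edge]
    (2,4)@(5, 9): e=[-20,12,24] → .
    (1,5)@(3, 11): e=[4,4,8] → X
    (2,5)@(5, 11): e=[-28,12,32] → .
    (1,6)@(3, 13): e=[-4,4,16] → .
    (0,7)@(1, 15): e=[20,-4,0] → .  [on edge]
  covered (3 px):
    . . . .
    . . X .
    . . . .
    . . . .
    . X . .
    . X . .
    . . . .
    . . . .
    . . . .
    . . . .
    . . . .
    . . . .
T1:
  2·area = 92
  edge (0, 0)→(5, 1): d=(5,1) right/bottom  bias=-1
  edge (5, 1)→(8, 20): d=(3,19) right/bottom  bias=-1
  edge (8, 20)→(0, 0): d=(-8,-20) top-left  bias=+0
    (0,0)@(1, 1): e=[4,76,12] → X
    (1,0)@(3, 1): e=[2,38,52] → X
    (2,0)@(5, 1): e=[0,0,92] → .  [on edge]
    (0,1)@(1, 3): e=[14,82,-4] → .
    (1,1)@(3, 3): e=[12,44,36] → X
    (2,1)@(5, 3): e=[10,6,76] → X
    (3,1)@(7, 3): e=[8,-32,116] → .
    (1,2)@(3, 5): e=[22,50,20] → X
    (3,2)@(7, 5): e=[18,-26,100] → .
    (1,3)@(3, 7): e=[32,56,4] → X
    (3,3)@(7, 7): e=[28,-20,84] → .
    (1,4)@(3, 9): e=[42,62,-12] → .
  covered (12 px):
    X X . .
    . X X .
    . X X .
    . X X .
    . . X .
    . . X .
    . . . .
    . . . X
    . . . X
    . . . .
    . . . .
    . . . .

Z-buffer (winner per pixel, '.' = empty):
  1 1 . .
  . 1 1 .
  . 1 1 .
  . 1 1 .
  . 0 1 .
  . 0 1 .
  . . . .
  . . . 1
  . . . 1
  . . . .
  . . . .
  . . . .

Answer: 1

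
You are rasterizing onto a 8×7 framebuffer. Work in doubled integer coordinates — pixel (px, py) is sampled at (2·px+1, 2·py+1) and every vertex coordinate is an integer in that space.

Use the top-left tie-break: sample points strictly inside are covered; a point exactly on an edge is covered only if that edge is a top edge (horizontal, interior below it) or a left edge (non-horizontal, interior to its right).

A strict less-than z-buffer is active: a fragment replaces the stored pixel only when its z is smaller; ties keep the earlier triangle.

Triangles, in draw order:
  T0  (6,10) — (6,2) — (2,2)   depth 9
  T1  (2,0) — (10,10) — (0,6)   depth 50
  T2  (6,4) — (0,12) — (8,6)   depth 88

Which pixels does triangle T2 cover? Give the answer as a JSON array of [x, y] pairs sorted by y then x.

T0:
  2·area = 32  (B↔C swapped to make it positive)
  edge (6, 10)→(2, 2): d=(-4,-8) top-left  bias=+0
  edge (2, 2)→(6, 2): d=(4,0) top-left  bias=+0
  edge (6, 2)→(6, 10): d=(0,8) right/bottom  bias=-1
    (1,1)@(3, 3): e=[4,4,24] → X
    (2,1)@(5, 3): e=[20,4,8] → X
    (3,1)@(7, 3): e=[36,4,-8] → .
    (1,2)@(3, 5): e=[-4,12,24] → .
    (2,2)@(5, 5): e=[12,12,8] → X
    (3,2)@(7, 5): e=[28,12,-8] → .
    (2,3)@(5, 7): e=[4,20,8] → X
    (3,3)@(7, 7): e=[20,20,-8] → .
    (2,4)@(5, 9): e=[-4,28,8] → .
  covered (4 px):
    . . . . . . . .
    . X X . . . . .
    . . X . . . . .
    . . X . . . . .
    . . . . . . . .
    . . . . . . . .
    . . . . . . . .
T1:
  2·area = 68
  edge (2, 0)→(10, 10): d=(8,10) right/bottom  bias=-1
  edge (10, 10)→(0, 6): d=(-10,-4) top-left  bias=+0
  edge (0, 6)→(2, 0): d=(2,-6) top-left  bias=+0
    (0,1)@(1, 3): e=[34,34,0] → X  [on edge]
    (1,1)@(3, 3): e=[14,42,12] → X
    (2,1)@(5, 3): e=[-6,50,24] → .
    (0,2)@(1, 5): e=[50,14,4] → X
    (2,2)@(5, 5): e=[10,30,28] → X
    (3,2)@(7, 5): e=[-10,38,40] → .
    (0,3)@(1, 7): e=[66,-6,8] → .
    (1,3)@(3, 7): e=[46,2,20] → X
    (3,3)@(7, 7): e=[6,18,44] → X
    (4,3)@(9, 7): e=[-14,26,56] → .
    (1,4)@(3, 9): e=[62,-18,24] → .
    (2,4)@(5, 9): e=[42,-10,36] → .
  covered (9 px):
    . . . . . . . .
    X X . . . . . .
    X X X . . . . .
    . X X X . . . .
    . . . . X . . .
    . . . . . . . .
    . . . . . . . .
T2:
  2·area = 28  (B↔C swapped to make it positive)
  edge (6, 4)→(8, 6): d=(2,2) right/bottom  bias=-1
  edge (8, 6)→(0, 12): d=(-8,6) right/bottom  bias=-1
  edge (0, 12)→(6, 4): d=(6,-8) top-left  bias=+0
    (1,0)@(3, 1): e=[0,70,-42] → .  [on edge]
    (2,1)@(5, 3): e=[0,42,-14] → .  [on edge]
    (3,2)@(7, 5): e=[0,14,14] → .  [on edge]
    (2,3)@(5, 7): e=[8,10,10] → X
    (3,3)@(7, 7): e=[4,-2,26] → .
    (4,3)@(9, 7): e=[0,-14,42] → .  [on edge]
    (1,4)@(3, 9): e=[16,6,6] → X
    (2,4)@(5, 9): e=[12,-6,22] → .
    (5,4)@(11, 9): e=[0,-42,70] → .  [on edge]
    (0,5)@(1, 11): e=[24,2,2] → X
    (1,5)@(3, 11): e=[20,-10,18] → .
    (6,5)@(13, 11): e=[0,-70,98] → .  [on edge]
    (7,6)@(15, 13): e=[0,-98,126] → .  [on edge]
  covered (3 px):
    . . . . . . . .
    . . . . . . . .
    . . . . . . . .
    . . X . . . . .
    . X . . . . . .
    X . . . . . . .
    . . . . . . . .

Final: [[2,3],[1,4],[0,5]]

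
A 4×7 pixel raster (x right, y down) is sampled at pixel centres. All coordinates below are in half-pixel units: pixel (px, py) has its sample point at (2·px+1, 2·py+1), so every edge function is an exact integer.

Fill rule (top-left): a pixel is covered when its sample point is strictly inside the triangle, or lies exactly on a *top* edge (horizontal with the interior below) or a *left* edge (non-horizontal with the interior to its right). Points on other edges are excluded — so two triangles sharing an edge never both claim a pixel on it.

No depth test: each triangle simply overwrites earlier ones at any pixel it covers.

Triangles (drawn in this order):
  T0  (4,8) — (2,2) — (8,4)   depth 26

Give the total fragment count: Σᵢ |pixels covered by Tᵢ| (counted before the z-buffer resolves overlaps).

T0:
  2·area = 32
  edge (4, 8)→(2, 2): d=(-2,-6) top-left  bias=+0
  edge (2, 2)→(8, 4): d=(6,2) right/bottom  bias=-1
  edge (8, 4)→(4, 8): d=(-4,4) right/bottom  bias=-1
    (1,1)@(3, 3): e=[4,4,24] → X
    (2,1)@(5, 3): e=[16,0,16] → .  [on edge]
    (1,2)@(3, 5): e=[0,16,16] → X  [on edge]
    (2,2)@(5, 5): e=[12,12,8] → X
    (3,2)@(7, 5): e=[24,8,0] → .  [on edge]
    (1,3)@(3, 7): e=[-4,28,8] → .
    (2,3)@(5, 7): e=[8,24,0] → .  [on edge]
    (1,4)@(3, 9): e=[-8,40,0] → .  [on edge]
    (0,5)@(1, 11): e=[-24,56,0] → .  [on edge]
    (2,5)@(5, 11): e=[0,48,-16] → .  [on edge]
  covered (3 px):
    . . . .
    . X . .
    . X X .
    . . . .
    . . . .
    . . . .
    . . . .

Result: 3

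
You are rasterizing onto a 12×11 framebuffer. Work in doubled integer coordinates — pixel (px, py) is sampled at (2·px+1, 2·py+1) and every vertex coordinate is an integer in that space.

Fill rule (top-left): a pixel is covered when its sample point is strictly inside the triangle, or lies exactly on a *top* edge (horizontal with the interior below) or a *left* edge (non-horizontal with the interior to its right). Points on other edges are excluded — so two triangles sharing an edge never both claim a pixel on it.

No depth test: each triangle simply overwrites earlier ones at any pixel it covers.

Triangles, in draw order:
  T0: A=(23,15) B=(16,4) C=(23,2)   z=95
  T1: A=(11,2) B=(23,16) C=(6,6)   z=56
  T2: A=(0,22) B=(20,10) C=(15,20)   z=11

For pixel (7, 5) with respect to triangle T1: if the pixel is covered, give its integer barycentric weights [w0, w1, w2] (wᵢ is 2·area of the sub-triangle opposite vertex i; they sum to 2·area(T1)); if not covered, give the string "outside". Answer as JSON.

T0:
  2·area = 91
  edge (23, 15)→(16, 4): d=(-7,-11) top-left  bias=+0
  edge (16, 4)→(23, 2): d=(7,-2) top-left  bias=+0
  edge (23, 2)→(23, 15): d=(0,13) right/bottom  bias=-1
    (11,0)@(23, 1): e=[98,-7,0] → .  [on edge]
    (10,1)@(21, 3): e=[62,3,26] → X
    (11,1)@(23, 3): e=[84,7,0] → .  [on edge]
    (8,2)@(17, 5): e=[4,9,78] → X
    (9,2)@(19, 5): e=[26,13,52] → X
    (11,2)@(23, 5): e=[70,21,0] → .  [on edge]
    (8,3)@(17, 7): e=[-10,23,78] → .
    (9,3)@(19, 7): e=[12,27,52] → X
    (11,3)@(23, 7): e=[56,35,0] → .  [on edge]
    (9,4)@(19, 9): e=[-2,41,52] → .
    (10,4)@(21, 9): e=[20,45,26] → X
    (11,4)@(23, 9): e=[42,49,0] → .  [on edge]
    (11,5)@(23, 11): e=[28,63,0] → .  [on edge]
    (11,6)@(23, 13): e=[14,77,0] → .  [on edge]
    (11,7)@(23, 15): e=[0,91,0] → .  [on edge]
    (11,8)@(23, 17): e=[-14,105,0] → .  [on edge]
    (11,9)@(23, 19): e=[-28,119,0] → .  [on edge]
    (11,10)@(23, 21): e=[-42,133,0] → .  [on edge]
  covered (8 px):
    . . . . . . . . . . . .
    . . . . . . . . . . X .
    . . . . . . . . X X X .
    . . . . . . . . . X X .
    . . . . . . . . . . X .
    . . . . . . . . . . X .
    . . . . . . . . . . . .
    . . . . . . . . . . . .
    . . . . . . . . . . . .
    . . . . . . . . . . . .
    . . . . . . . . . . . .
T1:
  2·area = 118
  edge (11, 2)→(23, 16): d=(12,14) right/bottom  bias=-1
  edge (23, 16)→(6, 6): d=(-17,-10) top-left  bias=+0
  edge (6, 6)→(11, 2): d=(5,-4) top-left  bias=+0
    (5,1)@(11, 3): e=[12,101,5] → X
    (6,1)@(13, 3): e=[-16,121,13] → .
    (4,2)@(9, 5): e=[64,47,7] → X
    (6,2)@(13, 5): e=[8,87,23] → X
    (7,2)@(15, 5): e=[-20,107,31] → .
    (4,3)@(9, 7): e=[88,13,17] → X
    (7,3)@(15, 7): e=[4,73,41] → X
    (8,3)@(17, 7): e=[-24,93,49] → .
    (4,4)@(9, 9): e=[112,-21,27] → .
    (5,4)@(11, 9): e=[84,-1,35] → .
    (6,4)@(13, 9): e=[56,19,43] → X
    (8,4)@(17, 9): e=[0,59,59] → .  [on edge]
  covered (13 px):
    . . . . . . . . . . . .
    . . . . . X . . . . . .
    . . . . X X X . . . . .
    . . . . X X X X . . . .
    . . . . . . X X . . . .
    . . . . . . . X X . . .
    . . . . . . . . . X . .
    . . . . . . . . . . . .
    . . . . . . . . . . . .
    . . . . . . . . . . . .
    . . . . . . . . . . . .
T2:
  2·area = 140
  edge (0, 22)→(20, 10): d=(20,-12) top-left  bias=+0
  edge (20, 10)→(15, 20): d=(-5,10) right/bottom  bias=-1
  edge (15, 20)→(0, 22): d=(-15,2) right/bottom  bias=-1
    (9,5)@(19, 11): e=[8,5,127] → X
    (10,5)@(21, 11): e=[32,-15,123] → .
    (7,6)@(15, 13): e=[0,35,105] → X  [on edge]
    (8,6)@(17, 13): e=[24,15,101] → X
    (9,6)@(19, 13): e=[48,-5,97] → .
    (6,7)@(13, 15): e=[16,45,79] → X
    (9,7)@(19, 15): e=[88,-15,67] → .
    (4,8)@(9, 17): e=[8,75,57] → X
    (5,8)@(11, 17): e=[32,55,53] → X
    (8,8)@(17, 17): e=[104,-5,41] → .
    (2,9)@(5, 19): e=[0,105,35] → X  [on edge]
    (3,9)@(7, 19): e=[24,85,31] → X
  covered (19 px):
    . . . . . . . . . . . .
    . . . . . . . . . . . .
    . . . . . . . . . . . .
    . . . . . . . . . . . .
    . . . . . . . . . . . .
    . . . . . . . . . X . .
    . . . . . . . X X . . .
    . . . . . . X X X . . .
    . . . . X X X X . . . .
    . . X X X X X X . . . .
    . X X X . . . . . . . .

Answer: [5,61,52]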